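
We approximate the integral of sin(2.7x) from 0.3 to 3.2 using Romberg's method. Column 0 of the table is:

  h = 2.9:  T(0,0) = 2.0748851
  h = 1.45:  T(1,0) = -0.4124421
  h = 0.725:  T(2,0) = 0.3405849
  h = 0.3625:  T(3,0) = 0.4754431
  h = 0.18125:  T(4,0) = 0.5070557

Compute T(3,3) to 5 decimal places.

Richardson extrapolation on the trapezoidal column (denominator 4−1=3):
T(1,1) = (4·(-0.4124421) − 2.0748851) / 3 = -1.2415512
T(2,1) = (4·0.3405849 − (-0.4124421)) / 3 = 0.5915939
T(3,1) = (4·0.4754431 − 0.3405849) / 3 = 0.5203958
T(2,2) = (16·0.5915939 − (-1.2415512)) / 15 = 0.7138036
T(3,2) = (16·0.5203958 − 0.5915939) / 15 = 0.5156493
T(3,3) = 0.5156493 + (0.5156493 − 0.7138036)/63 = 0.5125040

0.51250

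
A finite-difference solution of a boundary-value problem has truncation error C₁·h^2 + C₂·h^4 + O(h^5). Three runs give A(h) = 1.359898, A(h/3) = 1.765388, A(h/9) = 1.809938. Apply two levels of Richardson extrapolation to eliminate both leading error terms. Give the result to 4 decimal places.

First eliminate the h^2 term (factor 3^2 = 9):
  B₁ = (9·1.765388 − 1.359898)/8 = 1.816074
  B₂ = (9·1.809938 − 1.765388)/8 = 1.815507
Then eliminate the h^4 term (factor 3^4 = 81):
  (81·1.815507 − 1.816074)/80 = 1.815500

1.8155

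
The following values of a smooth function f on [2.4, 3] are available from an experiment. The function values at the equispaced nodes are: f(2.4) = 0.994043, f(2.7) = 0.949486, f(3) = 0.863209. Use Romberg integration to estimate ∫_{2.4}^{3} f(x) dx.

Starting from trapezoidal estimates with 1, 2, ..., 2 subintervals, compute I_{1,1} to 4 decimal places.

0.5655

I_{0,0} (trapezoid, 1 panel, h=0.6000): 0.557176
I_{1,0} (trapezoid, 2 panels, h=0.3000): 0.563434
I_{1,1} = 0.563434 + (0.563434 − 0.557176)/3 = 0.565520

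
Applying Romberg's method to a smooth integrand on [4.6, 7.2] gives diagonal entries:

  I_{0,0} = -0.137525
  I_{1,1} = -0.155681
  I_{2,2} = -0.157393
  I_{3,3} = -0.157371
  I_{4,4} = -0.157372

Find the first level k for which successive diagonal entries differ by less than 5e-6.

|I_{1,1} − I_{0,0}| = 0.018156 ≥ 5e-6
|I_{2,2} − I_{1,1}| = 0.001712 ≥ 5e-6
|I_{3,3} − I_{2,2}| = 0.000022 ≥ 5e-6
|I_{4,4} − I_{3,3}| = 0.000001 < 5e-6

k = 4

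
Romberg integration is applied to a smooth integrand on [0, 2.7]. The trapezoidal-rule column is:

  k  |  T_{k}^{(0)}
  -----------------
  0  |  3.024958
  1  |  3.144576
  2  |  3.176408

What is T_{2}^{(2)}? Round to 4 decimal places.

Richardson extrapolation on the trapezoidal column (denominator 4−1=3):
T_{1}^{(1)} = 3.144576 + (3.144576 − 3.024958)/3 = 3.184449
T_{2}^{(1)} = (4·3.176408 − 3.144576) / 3 = 3.187019
T_{2}^{(2)} = 3.187019 + (3.187019 − 3.184449)/15 = 3.187190

3.1872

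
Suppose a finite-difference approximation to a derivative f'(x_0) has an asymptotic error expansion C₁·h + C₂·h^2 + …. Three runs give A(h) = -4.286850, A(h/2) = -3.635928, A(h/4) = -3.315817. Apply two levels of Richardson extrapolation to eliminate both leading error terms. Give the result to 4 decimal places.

First eliminate the h term (factor 2^1 = 2):
  B₁ = (2·(-3.635928) − (-4.286850))/1 = -2.985006
  B₂ = (2·(-3.315817) − (-3.635928))/1 = -2.995706
Then eliminate the h^2 term (factor 2^2 = 4):
  (4·(-2.995706) − (-2.985006))/3 = -2.999273

-2.9993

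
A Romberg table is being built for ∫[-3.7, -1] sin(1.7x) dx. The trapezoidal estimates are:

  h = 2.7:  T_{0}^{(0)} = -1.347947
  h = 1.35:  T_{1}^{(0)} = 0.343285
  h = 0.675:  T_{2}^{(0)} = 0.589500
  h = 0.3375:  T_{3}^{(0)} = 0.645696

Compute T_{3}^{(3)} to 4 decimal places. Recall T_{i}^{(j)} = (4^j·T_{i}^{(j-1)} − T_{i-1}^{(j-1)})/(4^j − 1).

T_{1}^{(1)} = (4·0.343285 − (-1.347947)) / 3 = 0.907029
T_{2}^{(1)} = (4·0.589500 − 0.343285) / 3 = 0.671572
T_{3}^{(1)} = 0.645696 + (0.645696 − 0.589500)/3 = 0.664428
T_{2}^{(2)} = 0.671572 + (0.671572 − 0.907029)/15 = 0.655875
T_{3}^{(2)} = (16·0.664428 − 0.671572) / 15 = 0.663952
T_{3}^{(3)} = 0.663952 + (0.663952 − 0.655875)/63 = 0.664080

0.6641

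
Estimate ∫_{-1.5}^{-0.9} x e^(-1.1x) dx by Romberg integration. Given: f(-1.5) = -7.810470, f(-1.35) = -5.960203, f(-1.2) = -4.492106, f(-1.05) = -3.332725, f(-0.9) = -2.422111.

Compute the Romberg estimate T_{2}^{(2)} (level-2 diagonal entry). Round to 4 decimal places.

-2.8194

T_{0}^{(0)} (trapezoid, 1 panel, h=0.6000): -3.069774
T_{1}^{(0)} (trapezoid, 2 panels, h=0.3000): -2.882519
T_{2}^{(0)} (trapezoid, 4 panels, h=0.1500): -2.835199
T_{1}^{(1)} = -2.882519 + (-2.882519 − (-3.069774))/3 = -2.820101
T_{2}^{(1)} = -2.835199 + (-2.835199 − (-2.882519))/3 = -2.819426
T_{2}^{(2)} = -2.819426 + (-2.819426 − (-2.820101))/15 = -2.819381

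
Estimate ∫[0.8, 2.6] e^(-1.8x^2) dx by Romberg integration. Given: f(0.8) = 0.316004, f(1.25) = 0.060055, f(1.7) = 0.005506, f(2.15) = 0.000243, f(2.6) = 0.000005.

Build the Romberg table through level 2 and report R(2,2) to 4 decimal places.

R(0,0) (trapezoid, 1 panel, h=1.8000): 0.284408
R(1,0) (trapezoid, 2 panels, h=0.9000): 0.147159
R(2,0) (trapezoid, 4 panels, h=0.4500): 0.100714
R(1,1) = 0.147159 + (0.147159 − 0.284408)/3 = 0.101409
R(2,1) = 0.100714 + (0.100714 − 0.147159)/3 = 0.085232
R(2,2) = 0.085232 + (0.085232 − 0.101409)/15 = 0.084154

0.0842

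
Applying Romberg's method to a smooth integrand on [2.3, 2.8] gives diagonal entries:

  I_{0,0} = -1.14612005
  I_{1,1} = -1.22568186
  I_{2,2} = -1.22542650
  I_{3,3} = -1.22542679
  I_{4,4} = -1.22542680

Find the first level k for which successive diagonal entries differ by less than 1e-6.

k = 3

|I_{1,1} − I_{0,0}| = 0.07956181 ≥ 1e-6
|I_{2,2} − I_{1,1}| = 0.00025536 ≥ 1e-6
|I_{3,3} − I_{2,2}| = 0.00000029 < 1e-6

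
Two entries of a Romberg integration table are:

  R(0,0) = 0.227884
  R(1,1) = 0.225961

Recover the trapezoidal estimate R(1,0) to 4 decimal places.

0.2264

From R(1,1) = (4·R(1,0) − R(0,0))/3, solve for R(1,0):
4·R(1,0) = 3·0.225961 + 0.227884 = 0.905767
R(1,0) = 0.226442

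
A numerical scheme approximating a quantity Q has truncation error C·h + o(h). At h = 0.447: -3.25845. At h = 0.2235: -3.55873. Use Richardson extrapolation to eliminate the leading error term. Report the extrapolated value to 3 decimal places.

-3.859

The leading error scales as h; refining by a factor of 2 reduces it by 2^1 = 2.
Extrapolated value = (2·A(h/2) − A(h)) / (2 − 1)
= (2·(-3.55873) − (-3.25845)) / 1
= -3.85901 / 1 = -3.85901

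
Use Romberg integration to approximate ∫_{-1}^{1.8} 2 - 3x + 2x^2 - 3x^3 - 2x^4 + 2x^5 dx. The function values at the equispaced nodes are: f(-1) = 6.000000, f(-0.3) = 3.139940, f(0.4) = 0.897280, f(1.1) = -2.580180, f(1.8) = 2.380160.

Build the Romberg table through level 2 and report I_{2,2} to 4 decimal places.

I_{0,0} (trapezoid, 1 panel, h=2.8000): 11.732224
I_{1,0} (trapezoid, 2 panels, h=1.4000): 7.122304
I_{2,0} (trapezoid, 4 panels, h=0.7000): 3.952984
I_{1,1} = 7.122304 + (7.122304 − 11.732224)/3 = 5.585664
I_{2,1} = 3.952984 + (3.952984 − 7.122304)/3 = 2.896544
I_{2,2} = 2.896544 + (2.896544 − 5.585664)/15 = 2.717269

2.7173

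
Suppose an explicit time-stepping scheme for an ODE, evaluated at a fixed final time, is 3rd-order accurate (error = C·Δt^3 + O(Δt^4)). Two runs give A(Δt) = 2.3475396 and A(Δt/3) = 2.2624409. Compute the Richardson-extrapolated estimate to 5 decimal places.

2.25917

Extrapolated value = (27·A(Δt/3) − A(Δt)) / (27 − 1)
= (27·2.2624409 − 2.3475396) / 26
= 58.7383647 / 26 = 2.2591679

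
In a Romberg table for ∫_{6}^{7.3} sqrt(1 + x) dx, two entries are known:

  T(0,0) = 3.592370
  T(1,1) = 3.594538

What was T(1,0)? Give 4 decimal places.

From T(1,1) = (4·T(1,0) − T(0,0))/3, solve for T(1,0):
4·T(1,0) = 3·3.594538 + 3.592370 = 14.375984
T(1,0) = 3.593996

3.5940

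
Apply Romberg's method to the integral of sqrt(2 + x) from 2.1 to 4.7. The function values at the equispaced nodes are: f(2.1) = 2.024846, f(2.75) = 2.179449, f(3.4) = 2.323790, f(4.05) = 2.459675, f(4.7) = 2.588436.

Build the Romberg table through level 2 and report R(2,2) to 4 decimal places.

R(0,0) (trapezoid, 1 panel, h=2.6000): 5.997267
R(1,0) (trapezoid, 2 panels, h=1.3000): 6.019560
R(2,0) (trapezoid, 4 panels, h=0.6500): 6.025211
R(1,1) = 6.019560 + (6.019560 − 5.997267)/3 = 6.026991
R(2,1) = 6.025211 + (6.025211 − 6.019560)/3 = 6.027095
R(2,2) = 6.027095 + (6.027095 − 6.026991)/15 = 6.027102

6.0271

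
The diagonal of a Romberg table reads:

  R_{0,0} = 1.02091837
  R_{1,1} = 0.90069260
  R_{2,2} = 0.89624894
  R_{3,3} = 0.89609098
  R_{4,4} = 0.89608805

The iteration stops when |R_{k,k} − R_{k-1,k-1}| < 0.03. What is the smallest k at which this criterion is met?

|R_{1,1} − R_{0,0}| = 0.12022577 ≥ 0.03
|R_{2,2} − R_{1,1}| = 0.00444366 < 0.03

k = 2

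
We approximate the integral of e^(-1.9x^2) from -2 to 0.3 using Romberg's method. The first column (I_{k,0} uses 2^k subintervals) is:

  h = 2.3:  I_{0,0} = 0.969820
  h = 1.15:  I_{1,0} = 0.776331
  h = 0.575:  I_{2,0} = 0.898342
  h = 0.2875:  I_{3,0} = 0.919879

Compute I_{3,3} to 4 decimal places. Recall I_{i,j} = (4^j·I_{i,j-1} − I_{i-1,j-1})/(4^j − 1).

I_{1,1} = 0.776331 + (0.776331 − 0.969820)/3 = 0.711835
I_{2,1} = (4·0.898342 − 0.776331) / 3 = 0.939012
I_{3,1} = (4·0.919879 − 0.898342) / 3 = 0.927058
I_{2,2} = (16·0.939012 − 0.711835) / 15 = 0.954157
I_{3,2} = 0.927058 + (0.927058 − 0.939012)/15 = 0.926261
I_{3,3} = (64·0.926261 − 0.954157) / 63 = 0.925818

0.9258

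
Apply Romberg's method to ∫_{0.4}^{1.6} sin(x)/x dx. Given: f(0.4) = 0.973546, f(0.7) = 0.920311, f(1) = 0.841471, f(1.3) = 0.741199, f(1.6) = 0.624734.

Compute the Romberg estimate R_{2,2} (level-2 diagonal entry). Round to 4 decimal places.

R_{0,0} (trapezoid, 1 panel, h=1.2000): 0.958968
R_{1,0} (trapezoid, 2 panels, h=0.6000): 0.984367
R_{2,0} (trapezoid, 4 panels, h=0.3000): 0.990636
R_{1,1} = 0.984367 + (0.984367 − 0.958968)/3 = 0.992833
R_{2,1} = 0.990636 + (0.990636 − 0.984367)/3 = 0.992726
R_{2,2} = 0.992726 + (0.992726 − 0.992833)/15 = 0.992719

0.9927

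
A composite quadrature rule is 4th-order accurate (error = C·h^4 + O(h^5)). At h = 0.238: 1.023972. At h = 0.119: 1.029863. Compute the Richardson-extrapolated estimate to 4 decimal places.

1.0303

Extrapolated value = (16·A(h/2) − A(h)) / (16 − 1)
= (16·1.029863 − 1.023972) / 15
= 15.453836 / 15 = 1.030256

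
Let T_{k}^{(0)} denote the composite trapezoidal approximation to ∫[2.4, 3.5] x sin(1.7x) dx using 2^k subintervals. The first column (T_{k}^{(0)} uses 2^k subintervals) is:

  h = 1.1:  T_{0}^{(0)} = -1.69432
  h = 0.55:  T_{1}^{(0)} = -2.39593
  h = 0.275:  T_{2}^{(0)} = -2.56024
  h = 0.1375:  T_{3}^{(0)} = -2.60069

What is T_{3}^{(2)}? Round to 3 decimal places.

-2.614

T_{2}^{(1)} = (4·(-2.56024) − (-2.39593)) / 3 = -2.61501
T_{3}^{(1)} = -2.60069 + (-2.60069 − (-2.56024))/3 = -2.61417
T_{3}^{(2)} = -2.61417 + (-2.61417 − (-2.61501))/15 = -2.61411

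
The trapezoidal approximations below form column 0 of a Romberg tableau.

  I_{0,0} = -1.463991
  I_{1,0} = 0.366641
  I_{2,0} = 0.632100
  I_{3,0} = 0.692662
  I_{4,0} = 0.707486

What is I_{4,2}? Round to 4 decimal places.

0.7124

Richardson extrapolation on the trapezoidal column (denominator 4−1=3):
I_{3,1} = 0.692662 + (0.692662 − 0.632100)/3 = 0.712849
I_{4,1} = 0.707486 + (0.707486 − 0.692662)/3 = 0.712427
I_{4,2} = (16·0.712427 − 0.712849) / 15 = 0.712399
(Column j=1 coincides with Simpson's rule on the same nodes.)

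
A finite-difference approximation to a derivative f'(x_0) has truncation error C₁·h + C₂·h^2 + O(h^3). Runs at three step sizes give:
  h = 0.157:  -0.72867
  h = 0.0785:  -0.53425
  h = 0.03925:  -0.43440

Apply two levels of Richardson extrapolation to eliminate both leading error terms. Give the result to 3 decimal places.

First eliminate the h term (factor 2^1 = 2):
  B₁ = (2·(-0.53425) − (-0.72867))/1 = -0.33983
  B₂ = (2·(-0.43440) − (-0.53425))/1 = -0.33455
Then eliminate the h^2 term (factor 2^2 = 4):
  (4·(-0.33455) − (-0.33983))/3 = -0.33279

-0.333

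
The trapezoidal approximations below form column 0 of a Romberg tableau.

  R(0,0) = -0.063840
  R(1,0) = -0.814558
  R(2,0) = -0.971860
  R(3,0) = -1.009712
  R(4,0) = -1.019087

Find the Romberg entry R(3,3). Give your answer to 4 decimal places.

Richardson extrapolation on the trapezoidal column (denominator 4−1=3):
R(1,1) = (4·(-0.814558) − (-0.063840)) / 3 = -1.064797
R(2,1) = (4·(-0.971860) − (-0.814558)) / 3 = -1.024294
R(3,1) = -1.009712 + (-1.009712 − (-0.971860))/3 = -1.022329
R(2,2) = (16·(-1.024294) − (-1.064797)) / 15 = -1.021594
R(3,2) = (16·(-1.022329) − (-1.024294)) / 15 = -1.022198
R(3,3) = -1.022198 + (-1.022198 − (-1.021594))/63 = -1.022208

-1.0222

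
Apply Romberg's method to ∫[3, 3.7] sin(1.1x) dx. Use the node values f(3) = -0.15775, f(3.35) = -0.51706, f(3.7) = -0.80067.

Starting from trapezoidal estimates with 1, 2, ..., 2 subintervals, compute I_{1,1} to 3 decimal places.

I_{0,0} (trapezoid, 1 panel, h=0.7000): -0.33545
I_{1,0} (trapezoid, 2 panels, h=0.3500): -0.34869
I_{1,1} = -0.34869 + (-0.34869 − (-0.33545))/3 = -0.35310

-0.353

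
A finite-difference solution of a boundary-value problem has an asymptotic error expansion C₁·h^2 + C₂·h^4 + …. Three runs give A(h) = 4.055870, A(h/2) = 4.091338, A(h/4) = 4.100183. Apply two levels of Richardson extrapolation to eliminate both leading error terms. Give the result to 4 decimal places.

4.1031

First eliminate the h^2 term (factor 2^2 = 4):
  B₁ = (4·4.091338 − 4.055870)/3 = 4.103161
  B₂ = (4·4.100183 − 4.091338)/3 = 4.103131
Then eliminate the h^4 term (factor 2^4 = 16):
  (16·4.103131 − 4.103161)/15 = 4.103129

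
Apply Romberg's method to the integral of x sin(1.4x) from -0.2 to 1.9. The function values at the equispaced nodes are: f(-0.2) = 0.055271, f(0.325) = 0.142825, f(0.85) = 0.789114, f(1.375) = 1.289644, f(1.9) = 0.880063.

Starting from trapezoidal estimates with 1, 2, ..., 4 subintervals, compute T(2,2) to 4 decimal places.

T(0,0) (trapezoid, 1 panel, h=2.1000): 0.982101
T(1,0) (trapezoid, 2 panels, h=1.0500): 1.319620
T(2,0) (trapezoid, 4 panels, h=0.5250): 1.411856
T(1,1) = 1.319620 + (1.319620 − 0.982101)/3 = 1.432126
T(2,1) = 1.411856 + (1.411856 − 1.319620)/3 = 1.442601
T(2,2) = 1.442601 + (1.442601 − 1.432126)/15 = 1.443299

1.4433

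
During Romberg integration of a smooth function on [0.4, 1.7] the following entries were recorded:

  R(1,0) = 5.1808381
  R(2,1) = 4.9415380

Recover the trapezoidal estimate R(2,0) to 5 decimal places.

From R(2,1) = (4·R(2,0) − R(1,0))/3, solve for R(2,0):
4·R(2,0) = 3·4.9415380 + 5.1808381 = 20.0054521
R(2,0) = 5.0013630

5.00136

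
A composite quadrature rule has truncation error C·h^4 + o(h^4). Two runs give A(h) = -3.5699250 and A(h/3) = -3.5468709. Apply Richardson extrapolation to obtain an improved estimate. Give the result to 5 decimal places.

-3.54658

The leading error scales as h^4; refining by a factor of 3 reduces it by 3^4 = 81.
Extrapolated value = (81·A(h/3) − A(h)) / (81 − 1)
= (81·(-3.5468709) − (-3.5699250)) / 80
= -283.7266179 / 80 = -3.5465827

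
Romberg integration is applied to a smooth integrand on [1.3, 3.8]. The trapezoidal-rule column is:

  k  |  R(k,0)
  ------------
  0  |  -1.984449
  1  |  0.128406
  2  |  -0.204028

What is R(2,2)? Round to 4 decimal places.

-0.3913

Richardson extrapolation on the trapezoidal column (denominator 4−1=3):
R(1,1) = (4·0.128406 − (-1.984449)) / 3 = 0.832691
R(2,1) = -0.204028 + (-0.204028 − 0.128406)/3 = -0.314839
R(2,2) = -0.314839 + (-0.314839 − 0.832691)/15 = -0.391341
(Column j=1 coincides with Simpson's rule on the same nodes.)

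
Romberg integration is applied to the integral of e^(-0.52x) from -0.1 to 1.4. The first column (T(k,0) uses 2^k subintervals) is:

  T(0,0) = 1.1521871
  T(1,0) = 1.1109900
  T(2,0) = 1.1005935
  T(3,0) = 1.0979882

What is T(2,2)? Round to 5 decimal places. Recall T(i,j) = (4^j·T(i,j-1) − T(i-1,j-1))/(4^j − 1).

1.09712

Richardson extrapolation on the trapezoidal column (denominator 4−1=3):
T(1,1) = (4·1.1109900 − 1.1521871) / 3 = 1.0972576
T(2,1) = 1.1005935 + (1.1005935 − 1.1109900)/3 = 1.0971280
T(2,2) = 1.0971280 + (1.0971280 − 1.0972576)/15 = 1.0971194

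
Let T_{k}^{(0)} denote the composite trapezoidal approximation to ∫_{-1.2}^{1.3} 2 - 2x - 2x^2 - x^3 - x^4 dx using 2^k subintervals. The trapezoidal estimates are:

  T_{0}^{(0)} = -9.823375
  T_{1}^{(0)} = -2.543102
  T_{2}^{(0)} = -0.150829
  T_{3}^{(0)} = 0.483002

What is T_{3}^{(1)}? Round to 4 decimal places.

T_{3}^{(1)} = (4·0.483002 − (-0.150829)) / 3 = 0.694279

0.6943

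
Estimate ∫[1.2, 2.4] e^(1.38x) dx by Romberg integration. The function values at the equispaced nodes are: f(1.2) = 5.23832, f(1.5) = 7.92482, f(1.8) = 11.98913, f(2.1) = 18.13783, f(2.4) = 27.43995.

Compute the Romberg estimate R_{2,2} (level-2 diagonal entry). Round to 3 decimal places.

16.088

R_{0,0} (trapezoid, 1 panel, h=1.2000): 19.60696
R_{1,0} (trapezoid, 2 panels, h=0.6000): 16.99696
R_{2,0} (trapezoid, 4 panels, h=0.3000): 16.31727
R_{1,1} = 16.99696 + (16.99696 − 19.60696)/3 = 16.12696
R_{2,1} = 16.31727 + (16.31727 − 16.99696)/3 = 16.09071
R_{2,2} = 16.09071 + (16.09071 − 16.12696)/15 = 16.08829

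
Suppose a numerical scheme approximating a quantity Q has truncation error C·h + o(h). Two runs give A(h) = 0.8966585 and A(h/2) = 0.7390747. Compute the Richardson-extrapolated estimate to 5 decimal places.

The leading error scales as h; refining by a factor of 2 reduces it by 2^1 = 2.
Extrapolated value = (2·A(h/2) − A(h)) / (2 − 1)
= (2·0.7390747 − 0.8966585) / 1
= 0.5814909 / 1 = 0.5814909

0.58149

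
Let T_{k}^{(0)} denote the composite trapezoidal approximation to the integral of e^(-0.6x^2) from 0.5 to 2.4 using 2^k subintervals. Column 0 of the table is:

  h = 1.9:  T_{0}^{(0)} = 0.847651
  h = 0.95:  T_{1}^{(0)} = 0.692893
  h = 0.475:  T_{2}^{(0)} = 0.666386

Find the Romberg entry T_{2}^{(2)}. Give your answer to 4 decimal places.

T_{1}^{(1)} = (4·0.692893 − 0.847651) / 3 = 0.641307
T_{2}^{(1)} = 0.666386 + (0.666386 − 0.692893)/3 = 0.657550
T_{2}^{(2)} = 0.657550 + (0.657550 − 0.641307)/15 = 0.658633

0.6586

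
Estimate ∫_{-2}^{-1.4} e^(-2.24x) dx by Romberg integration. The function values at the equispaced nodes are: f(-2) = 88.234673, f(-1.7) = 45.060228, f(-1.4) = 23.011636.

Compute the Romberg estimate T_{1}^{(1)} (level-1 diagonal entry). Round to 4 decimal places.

T_{0}^{(0)} (trapezoid, 1 panel, h=0.6000): 33.373893
T_{1}^{(0)} (trapezoid, 2 panels, h=0.3000): 30.205015
T_{1}^{(1)} = 30.205015 + (30.205015 − 33.373893)/3 = 29.148722

29.1487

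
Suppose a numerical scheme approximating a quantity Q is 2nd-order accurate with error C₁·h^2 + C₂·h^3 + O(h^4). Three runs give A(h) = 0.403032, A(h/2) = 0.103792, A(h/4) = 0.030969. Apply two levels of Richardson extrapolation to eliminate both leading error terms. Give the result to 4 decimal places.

First eliminate the h^2 term (factor 2^2 = 4):
  B₁ = (4·0.103792 − 0.403032)/3 = 0.004045
  B₂ = (4·0.030969 − 0.103792)/3 = 0.006695
Then eliminate the h^3 term (factor 2^3 = 8):
  (8·0.006695 − 0.004045)/7 = 0.007074

0.0071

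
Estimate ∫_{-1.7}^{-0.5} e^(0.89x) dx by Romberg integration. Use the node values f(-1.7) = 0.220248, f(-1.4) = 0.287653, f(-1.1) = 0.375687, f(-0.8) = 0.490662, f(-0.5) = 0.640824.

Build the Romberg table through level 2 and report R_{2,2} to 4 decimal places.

R_{0,0} (trapezoid, 1 panel, h=1.2000): 0.516643
R_{1,0} (trapezoid, 2 panels, h=0.6000): 0.483734
R_{2,0} (trapezoid, 4 panels, h=0.3000): 0.475361
R_{1,1} = 0.483734 + (0.483734 − 0.516643)/3 = 0.472764
R_{2,1} = 0.475361 + (0.475361 − 0.483734)/3 = 0.472570
R_{2,2} = 0.472570 + (0.472570 − 0.472764)/15 = 0.472557

0.4726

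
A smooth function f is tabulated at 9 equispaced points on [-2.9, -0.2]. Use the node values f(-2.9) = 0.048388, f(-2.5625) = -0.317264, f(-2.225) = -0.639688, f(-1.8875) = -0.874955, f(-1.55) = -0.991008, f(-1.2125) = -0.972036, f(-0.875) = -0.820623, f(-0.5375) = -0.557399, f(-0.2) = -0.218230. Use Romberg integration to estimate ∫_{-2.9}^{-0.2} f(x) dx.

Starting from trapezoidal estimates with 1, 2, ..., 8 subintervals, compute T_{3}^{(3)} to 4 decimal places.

T_{0}^{(0)} (trapezoid, 1 panel, h=2.7000): -0.229287
T_{1}^{(0)} (trapezoid, 2 panels, h=1.3500): -1.452504
T_{2}^{(0)} (trapezoid, 4 panels, h=0.6750): -1.711962
T_{3}^{(0)} (trapezoid, 8 panels, h=0.3375): -1.774539
T_{1}^{(1)} = -1.452504 + (-1.452504 − (-0.229287))/3 = -1.860243
T_{2}^{(1)} = -1.711962 + (-1.711962 − (-1.452504))/3 = -1.798448
T_{3}^{(1)} = -1.774539 + (-1.774539 − (-1.711962))/3 = -1.795398
T_{2}^{(2)} = -1.798448 + (-1.798448 − (-1.860243))/15 = -1.794328
T_{3}^{(2)} = -1.795398 + (-1.795398 − (-1.798448))/15 = -1.795195
T_{3}^{(3)} = -1.795195 + (-1.795195 − (-1.794328))/63 = -1.795209

-1.7952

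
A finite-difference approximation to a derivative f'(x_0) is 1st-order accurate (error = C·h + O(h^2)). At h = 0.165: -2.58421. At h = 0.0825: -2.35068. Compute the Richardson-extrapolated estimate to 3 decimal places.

-2.117

Extrapolated value = (2·A(h/2) − A(h)) / (2 − 1)
= (2·(-2.35068) − (-2.58421)) / 1
= -2.11715 / 1 = -2.11715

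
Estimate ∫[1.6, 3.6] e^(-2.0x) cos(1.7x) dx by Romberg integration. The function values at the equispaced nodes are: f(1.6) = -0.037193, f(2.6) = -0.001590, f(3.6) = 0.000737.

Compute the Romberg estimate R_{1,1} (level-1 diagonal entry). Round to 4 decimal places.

R_{0,0} (trapezoid, 1 panel, h=2.0000): -0.036456
R_{1,0} (trapezoid, 2 panels, h=1.0000): -0.019818
R_{1,1} = -0.019818 + (-0.019818 − (-0.036456))/3 = -0.014272

-0.0143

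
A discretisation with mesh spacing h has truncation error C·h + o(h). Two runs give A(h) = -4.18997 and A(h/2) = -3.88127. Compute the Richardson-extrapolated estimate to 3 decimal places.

-3.573

The leading error scales as h; refining by a factor of 2 reduces it by 2^1 = 2.
Extrapolated value = (2·A(h/2) − A(h)) / (2 − 1)
= (2·(-3.88127) − (-4.18997)) / 1
= -3.57257 / 1 = -3.57257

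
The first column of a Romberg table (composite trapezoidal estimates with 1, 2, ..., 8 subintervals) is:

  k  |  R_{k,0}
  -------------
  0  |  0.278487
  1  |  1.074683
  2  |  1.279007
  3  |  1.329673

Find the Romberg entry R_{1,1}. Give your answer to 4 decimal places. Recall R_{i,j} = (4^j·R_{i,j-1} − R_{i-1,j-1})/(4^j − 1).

1.3401

R_{1,1} = 1.074683 + (1.074683 − 0.278487)/3 = 1.340082
(Column j=1 coincides with Simpson's rule on the same nodes.)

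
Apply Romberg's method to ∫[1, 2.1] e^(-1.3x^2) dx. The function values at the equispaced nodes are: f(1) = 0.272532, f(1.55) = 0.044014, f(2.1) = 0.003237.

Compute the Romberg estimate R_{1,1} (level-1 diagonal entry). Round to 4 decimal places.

R_{0,0} (trapezoid, 1 panel, h=1.1000): 0.151673
R_{1,0} (trapezoid, 2 panels, h=0.5500): 0.100044
R_{1,1} = 0.100044 + (0.100044 − 0.151673)/3 = 0.082834

0.0828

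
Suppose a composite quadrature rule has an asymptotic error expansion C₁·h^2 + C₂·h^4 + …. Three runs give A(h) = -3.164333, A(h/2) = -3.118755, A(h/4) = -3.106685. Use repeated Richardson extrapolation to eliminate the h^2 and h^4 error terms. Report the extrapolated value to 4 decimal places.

-3.1026

First eliminate the h^2 term (factor 2^2 = 4):
  B₁ = (4·(-3.118755) − (-3.164333))/3 = -3.103562
  B₂ = (4·(-3.106685) − (-3.118755))/3 = -3.102662
Then eliminate the h^4 term (factor 2^4 = 16):
  (16·(-3.102662) − (-3.103562))/15 = -3.102602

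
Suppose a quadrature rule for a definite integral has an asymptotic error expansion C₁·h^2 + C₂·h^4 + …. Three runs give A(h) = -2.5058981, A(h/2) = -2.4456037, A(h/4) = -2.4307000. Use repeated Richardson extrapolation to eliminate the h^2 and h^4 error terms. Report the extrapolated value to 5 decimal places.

-2.42575

First eliminate the h^2 term (factor 2^2 = 4):
  B₁ = (4·(-2.4456037) − (-2.5058981))/3 = -2.4255056
  B₂ = (4·(-2.4307000) − (-2.4456037))/3 = -2.4257321
Then eliminate the h^4 term (factor 2^4 = 16):
  (16·(-2.4257321) − (-2.4255056))/15 = -2.4257472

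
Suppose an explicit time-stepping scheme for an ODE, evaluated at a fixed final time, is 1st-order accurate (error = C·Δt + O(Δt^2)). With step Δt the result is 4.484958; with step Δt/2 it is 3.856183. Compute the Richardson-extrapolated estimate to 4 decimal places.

Extrapolated value = (2·A(Δt/2) − A(Δt)) / (2 − 1)
= (2·3.856183 − 4.484958) / 1
= 3.227408 / 1 = 3.227408

3.2274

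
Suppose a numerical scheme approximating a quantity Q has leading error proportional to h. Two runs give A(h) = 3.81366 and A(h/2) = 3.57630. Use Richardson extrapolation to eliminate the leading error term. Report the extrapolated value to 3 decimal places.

3.339

The leading error scales as h; refining by a factor of 2 reduces it by 2^1 = 2.
Extrapolated value = (2·A(h/2) − A(h)) / (2 − 1)
= (2·3.57630 − 3.81366) / 1
= 3.33894 / 1 = 3.33894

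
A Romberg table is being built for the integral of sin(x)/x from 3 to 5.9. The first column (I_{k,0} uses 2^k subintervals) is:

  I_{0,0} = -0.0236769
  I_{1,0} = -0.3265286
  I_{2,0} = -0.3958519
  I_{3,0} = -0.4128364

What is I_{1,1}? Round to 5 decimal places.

I_{1,1} = -0.3265286 + (-0.3265286 − (-0.0236769))/3 = -0.4274792

-0.42748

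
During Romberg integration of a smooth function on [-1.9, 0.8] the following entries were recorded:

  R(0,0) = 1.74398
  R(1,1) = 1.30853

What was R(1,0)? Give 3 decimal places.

1.417

From R(1,1) = (4·R(1,0) − R(0,0))/3, solve for R(1,0):
4·R(1,0) = 3·1.30853 + 1.74398 = 5.66957
R(1,0) = 1.41739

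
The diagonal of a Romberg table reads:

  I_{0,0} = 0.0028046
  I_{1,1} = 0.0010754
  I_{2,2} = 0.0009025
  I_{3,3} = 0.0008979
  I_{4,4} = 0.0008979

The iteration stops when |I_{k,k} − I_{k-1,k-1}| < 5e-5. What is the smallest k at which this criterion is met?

|I_{1,1} − I_{0,0}| = 0.0017292 ≥ 5e-5
|I_{2,2} − I_{1,1}| = 0.0001729 ≥ 5e-5
|I_{3,3} − I_{2,2}| = 0.0000046 < 5e-5

k = 3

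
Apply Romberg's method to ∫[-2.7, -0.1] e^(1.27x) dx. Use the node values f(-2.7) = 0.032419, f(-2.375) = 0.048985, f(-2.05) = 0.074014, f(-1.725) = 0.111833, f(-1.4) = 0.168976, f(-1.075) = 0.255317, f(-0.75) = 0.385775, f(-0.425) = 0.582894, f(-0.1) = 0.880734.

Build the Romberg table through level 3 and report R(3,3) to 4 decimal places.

0.6680

R(0,0) (trapezoid, 1 panel, h=2.6000): 1.187099
R(1,0) (trapezoid, 2 panels, h=1.3000): 0.813218
R(2,0) (trapezoid, 4 panels, h=0.6500): 0.705472
R(3,0) (trapezoid, 8 panels, h=0.3250): 0.677420
R(1,1) = 0.813218 + (0.813218 − 1.187099)/3 = 0.688591
R(2,1) = 0.705472 + (0.705472 − 0.813218)/3 = 0.669557
R(3,1) = 0.677420 + (0.677420 − 0.705472)/3 = 0.668069
R(2,2) = 0.669557 + (0.669557 − 0.688591)/15 = 0.668288
R(3,2) = 0.668069 + (0.668069 − 0.669557)/15 = 0.667970
R(3,3) = 0.667970 + (0.667970 − 0.668288)/63 = 0.667965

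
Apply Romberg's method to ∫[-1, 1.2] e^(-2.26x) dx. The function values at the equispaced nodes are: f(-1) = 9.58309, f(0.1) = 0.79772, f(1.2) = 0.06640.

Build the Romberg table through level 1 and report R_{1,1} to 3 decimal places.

R_{0,0} (trapezoid, 1 panel, h=2.2000): 10.61444
R_{1,0} (trapezoid, 2 panels, h=1.1000): 6.18471
R_{1,1} = 6.18471 + (6.18471 − 10.61444)/3 = 4.70813

4.708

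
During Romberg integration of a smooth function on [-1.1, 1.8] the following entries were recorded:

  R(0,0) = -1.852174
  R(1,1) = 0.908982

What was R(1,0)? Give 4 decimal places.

0.2187

From R(1,1) = (4·R(1,0) − R(0,0))/3, solve for R(1,0):
4·R(1,0) = 3·0.908982 + (-1.852174) = 0.874772
R(1,0) = 0.218693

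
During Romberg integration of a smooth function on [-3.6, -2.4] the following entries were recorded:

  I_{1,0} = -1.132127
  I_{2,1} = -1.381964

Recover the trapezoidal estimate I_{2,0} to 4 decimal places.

From I_{2,1} = (4·I_{2,0} − I_{1,0})/3, solve for I_{2,0}:
4·I_{2,0} = 3·(-1.381964) + (-1.132127) = -5.278019
I_{2,0} = -1.319505

-1.3195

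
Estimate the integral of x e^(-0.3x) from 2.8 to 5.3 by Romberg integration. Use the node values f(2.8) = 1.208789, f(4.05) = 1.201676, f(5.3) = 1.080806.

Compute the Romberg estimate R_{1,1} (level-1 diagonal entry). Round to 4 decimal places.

R_{0,0} (trapezoid, 1 panel, h=2.5000): 2.861994
R_{1,0} (trapezoid, 2 panels, h=1.2500): 2.933092
R_{1,1} = 2.933092 + (2.933092 − 2.861994)/3 = 2.956791

2.9568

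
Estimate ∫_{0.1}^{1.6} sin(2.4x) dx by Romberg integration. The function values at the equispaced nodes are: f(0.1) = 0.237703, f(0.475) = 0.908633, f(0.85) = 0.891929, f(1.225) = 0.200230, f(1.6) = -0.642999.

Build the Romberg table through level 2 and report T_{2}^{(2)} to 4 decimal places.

T_{0}^{(0)} (trapezoid, 1 panel, h=1.5000): -0.303972
T_{1}^{(0)} (trapezoid, 2 panels, h=0.7500): 0.516961
T_{2}^{(0)} (trapezoid, 4 panels, h=0.3750): 0.674304
T_{1}^{(1)} = 0.516961 + (0.516961 − (-0.303972))/3 = 0.790605
T_{2}^{(1)} = 0.674304 + (0.674304 − 0.516961)/3 = 0.726752
T_{2}^{(2)} = 0.726752 + (0.726752 − 0.790605)/15 = 0.722495

0.7225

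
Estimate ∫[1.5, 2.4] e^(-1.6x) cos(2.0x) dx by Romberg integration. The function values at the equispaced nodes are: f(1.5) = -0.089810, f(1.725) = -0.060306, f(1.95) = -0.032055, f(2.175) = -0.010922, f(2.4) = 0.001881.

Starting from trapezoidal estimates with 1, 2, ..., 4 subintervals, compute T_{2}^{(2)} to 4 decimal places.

-0.0328

T_{0}^{(0)} (trapezoid, 1 panel, h=0.9000): -0.039568
T_{1}^{(0)} (trapezoid, 2 panels, h=0.4500): -0.034209
T_{2}^{(0)} (trapezoid, 4 panels, h=0.2250): -0.033131
T_{1}^{(1)} = -0.034209 + (-0.034209 − (-0.039568))/3 = -0.032423
T_{2}^{(1)} = -0.033131 + (-0.033131 − (-0.034209))/3 = -0.032772
T_{2}^{(2)} = -0.032772 + (-0.032772 − (-0.032423))/15 = -0.032795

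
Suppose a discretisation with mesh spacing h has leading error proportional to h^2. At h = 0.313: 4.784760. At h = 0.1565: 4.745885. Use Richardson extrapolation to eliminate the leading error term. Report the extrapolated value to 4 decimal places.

The leading error scales as h^2; refining by a factor of 2 reduces it by 2^2 = 4.
Extrapolated value = (4·A(h/2) − A(h)) / (4 − 1)
= (4·4.745885 − 4.784760) / 3
= 14.198780 / 3 = 4.732927

4.7329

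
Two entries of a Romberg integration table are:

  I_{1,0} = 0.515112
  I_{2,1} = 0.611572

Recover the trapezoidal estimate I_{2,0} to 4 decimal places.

0.5875

From I_{2,1} = (4·I_{2,0} − I_{1,0})/3, solve for I_{2,0}:
4·I_{2,0} = 3·0.611572 + 0.515112 = 2.349828
I_{2,0} = 0.587457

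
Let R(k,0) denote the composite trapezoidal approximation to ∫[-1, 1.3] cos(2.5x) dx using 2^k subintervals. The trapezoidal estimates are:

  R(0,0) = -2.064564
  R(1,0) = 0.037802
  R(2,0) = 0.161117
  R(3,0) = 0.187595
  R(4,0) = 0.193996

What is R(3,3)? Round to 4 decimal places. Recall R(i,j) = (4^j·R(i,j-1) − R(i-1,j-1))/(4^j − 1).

0.1965

Richardson extrapolation on the trapezoidal column (denominator 4−1=3):
R(1,1) = 0.037802 + (0.037802 − (-2.064564))/3 = 0.738591
R(2,1) = (4·0.161117 − 0.037802) / 3 = 0.202222
R(3,1) = (4·0.187595 − 0.161117) / 3 = 0.196421
R(2,2) = (16·0.202222 − 0.738591) / 15 = 0.166464
R(3,2) = 0.196421 + (0.196421 − 0.202222)/15 = 0.196034
R(3,3) = 0.196034 + (0.196034 − 0.166464)/63 = 0.196503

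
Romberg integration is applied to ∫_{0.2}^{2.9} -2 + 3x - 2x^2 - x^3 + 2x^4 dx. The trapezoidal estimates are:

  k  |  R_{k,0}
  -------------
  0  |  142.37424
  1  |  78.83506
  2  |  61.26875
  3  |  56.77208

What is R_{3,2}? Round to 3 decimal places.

R_{2,1} = 61.26875 + (61.26875 − 78.83506)/3 = 55.41331
R_{3,1} = 56.77208 + (56.77208 − 61.26875)/3 = 55.27319
R_{3,2} = 55.27319 + (55.27319 − 55.41331)/15 = 55.26385

55.264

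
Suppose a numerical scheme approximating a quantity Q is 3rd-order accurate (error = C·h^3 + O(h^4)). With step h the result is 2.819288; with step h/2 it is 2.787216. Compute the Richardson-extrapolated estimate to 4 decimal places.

Extrapolated value = (8·A(h/2) − A(h)) / (8 − 1)
= (8·2.787216 − 2.819288) / 7
= 19.478440 / 7 = 2.782634

2.7826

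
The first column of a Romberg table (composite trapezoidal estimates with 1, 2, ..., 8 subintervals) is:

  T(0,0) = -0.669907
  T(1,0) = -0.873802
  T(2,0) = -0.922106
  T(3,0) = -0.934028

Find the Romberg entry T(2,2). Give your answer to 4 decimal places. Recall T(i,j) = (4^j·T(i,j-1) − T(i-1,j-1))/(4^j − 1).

Richardson extrapolation on the trapezoidal column (denominator 4−1=3):
T(1,1) = -0.873802 + (-0.873802 − (-0.669907))/3 = -0.941767
T(2,1) = -0.922106 + (-0.922106 − (-0.873802))/3 = -0.938207
T(2,2) = -0.938207 + (-0.938207 − (-0.941767))/15 = -0.937970
(Column j=1 coincides with Simpson's rule on the same nodes.)

-0.9380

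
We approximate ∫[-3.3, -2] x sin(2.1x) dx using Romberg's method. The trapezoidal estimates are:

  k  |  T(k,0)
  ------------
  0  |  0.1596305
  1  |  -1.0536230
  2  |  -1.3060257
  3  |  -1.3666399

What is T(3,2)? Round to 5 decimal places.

-1.38662

Richardson extrapolation on the trapezoidal column (denominator 4−1=3):
T(2,1) = (4·(-1.3060257) − (-1.0536230)) / 3 = -1.3901599
T(3,1) = (4·(-1.3666399) − (-1.3060257)) / 3 = -1.3868446
T(3,2) = -1.3868446 + (-1.3868446 − (-1.3901599))/15 = -1.3866236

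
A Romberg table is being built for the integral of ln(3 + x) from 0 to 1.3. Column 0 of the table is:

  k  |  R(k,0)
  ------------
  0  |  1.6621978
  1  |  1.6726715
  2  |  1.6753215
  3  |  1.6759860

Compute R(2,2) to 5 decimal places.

Richardson extrapolation on the trapezoidal column (denominator 4−1=3):
R(1,1) = (4·1.6726715 − 1.6621978) / 3 = 1.6761627
R(2,1) = (4·1.6753215 − 1.6726715) / 3 = 1.6762048
R(2,2) = 1.6762048 + (1.6762048 − 1.6761627)/15 = 1.6762076

1.67621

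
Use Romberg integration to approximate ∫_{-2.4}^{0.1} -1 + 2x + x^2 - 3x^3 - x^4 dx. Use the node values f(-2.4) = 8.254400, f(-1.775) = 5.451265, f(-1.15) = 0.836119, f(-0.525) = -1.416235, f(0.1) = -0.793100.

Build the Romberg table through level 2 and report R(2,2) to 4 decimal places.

R(0,0) (trapezoid, 1 panel, h=2.5000): 9.326625
R(1,0) (trapezoid, 2 panels, h=1.2500): 5.708461
R(2,0) (trapezoid, 4 panels, h=0.6250): 5.376124
R(1,1) = 5.708461 + (5.708461 − 9.326625)/3 = 4.502406
R(2,1) = 5.376124 + (5.376124 − 5.708461)/3 = 5.265345
R(2,2) = 5.265345 + (5.265345 − 4.502406)/15 = 5.316208

5.3162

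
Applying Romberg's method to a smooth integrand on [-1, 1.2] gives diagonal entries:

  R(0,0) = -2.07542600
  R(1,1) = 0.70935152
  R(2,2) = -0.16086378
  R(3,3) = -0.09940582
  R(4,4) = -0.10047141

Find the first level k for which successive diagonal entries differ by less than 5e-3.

k = 4

|R(1,1) − R(0,0)| = 2.78477752 ≥ 5e-3
|R(2,2) − R(1,1)| = 0.87021530 ≥ 5e-3
|R(3,3) − R(2,2)| = 0.06145796 ≥ 5e-3
|R(4,4) − R(3,3)| = 0.00106559 < 5e-3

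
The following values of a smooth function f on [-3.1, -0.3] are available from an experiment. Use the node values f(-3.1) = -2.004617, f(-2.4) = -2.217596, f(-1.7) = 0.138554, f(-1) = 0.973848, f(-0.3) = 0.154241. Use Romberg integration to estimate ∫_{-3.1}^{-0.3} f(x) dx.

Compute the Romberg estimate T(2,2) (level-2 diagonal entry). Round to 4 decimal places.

T(0,0) (trapezoid, 1 panel, h=2.8000): -2.590526
T(1,0) (trapezoid, 2 panels, h=1.4000): -1.101288
T(2,0) (trapezoid, 4 panels, h=0.7000): -1.421267
T(1,1) = -1.101288 + (-1.101288 − (-2.590526))/3 = -0.604875
T(2,1) = -1.421267 + (-1.421267 − (-1.101288))/3 = -1.527927
T(2,2) = -1.527927 + (-1.527927 − (-0.604875))/15 = -1.589464

-1.5895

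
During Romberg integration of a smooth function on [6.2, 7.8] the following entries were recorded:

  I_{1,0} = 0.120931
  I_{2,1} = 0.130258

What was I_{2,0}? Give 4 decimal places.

0.1279

From I_{2,1} = (4·I_{2,0} − I_{1,0})/3, solve for I_{2,0}:
4·I_{2,0} = 3·0.130258 + 0.120931 = 0.511705
I_{2,0} = 0.127926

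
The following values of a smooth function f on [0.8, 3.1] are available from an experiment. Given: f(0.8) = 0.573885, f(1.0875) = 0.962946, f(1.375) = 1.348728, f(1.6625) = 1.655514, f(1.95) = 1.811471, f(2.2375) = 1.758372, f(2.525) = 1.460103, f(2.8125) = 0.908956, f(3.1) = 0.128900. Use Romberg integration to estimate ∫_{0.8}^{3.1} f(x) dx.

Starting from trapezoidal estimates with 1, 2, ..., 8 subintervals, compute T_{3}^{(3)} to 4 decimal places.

2.9789

T_{0}^{(0)} (trapezoid, 1 panel, h=2.3000): 0.808203
T_{1}^{(0)} (trapezoid, 2 panels, h=1.1500): 2.487293
T_{2}^{(0)} (trapezoid, 4 panels, h=0.5750): 2.858724
T_{3}^{(0)} (trapezoid, 8 panels, h=0.2875): 2.949026
T_{1}^{(1)} = 2.487293 + (2.487293 − 0.808203)/3 = 3.046990
T_{2}^{(1)} = 2.858724 + (2.858724 − 2.487293)/3 = 2.982534
T_{3}^{(1)} = 2.949026 + (2.949026 − 2.858724)/3 = 2.979127
T_{2}^{(2)} = 2.982534 + (2.982534 − 3.046990)/15 = 2.978237
T_{3}^{(2)} = 2.979127 + (2.979127 − 2.982534)/15 = 2.978900
T_{3}^{(3)} = 2.978900 + (2.978900 − 2.978237)/63 = 2.978911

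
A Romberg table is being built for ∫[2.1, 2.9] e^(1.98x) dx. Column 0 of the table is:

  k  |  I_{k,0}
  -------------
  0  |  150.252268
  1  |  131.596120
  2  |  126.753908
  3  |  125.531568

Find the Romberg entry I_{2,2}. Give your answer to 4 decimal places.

125.1240

Richardson extrapolation on the trapezoidal column (denominator 4−1=3):
I_{1,1} = (4·131.596120 − 150.252268) / 3 = 125.377404
I_{2,1} = 126.753908 + (126.753908 − 131.596120)/3 = 125.139837
I_{2,2} = (16·125.139837 − 125.377404) / 15 = 125.123999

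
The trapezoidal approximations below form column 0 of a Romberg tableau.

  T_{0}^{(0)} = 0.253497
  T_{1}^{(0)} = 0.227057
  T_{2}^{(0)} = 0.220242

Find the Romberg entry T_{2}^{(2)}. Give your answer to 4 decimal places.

0.2180

Richardson extrapolation on the trapezoidal column (denominator 4−1=3):
T_{1}^{(1)} = 0.227057 + (0.227057 − 0.253497)/3 = 0.218244
T_{2}^{(1)} = (4·0.220242 − 0.227057) / 3 = 0.217970
T_{2}^{(2)} = (16·0.217970 − 0.218244) / 15 = 0.217952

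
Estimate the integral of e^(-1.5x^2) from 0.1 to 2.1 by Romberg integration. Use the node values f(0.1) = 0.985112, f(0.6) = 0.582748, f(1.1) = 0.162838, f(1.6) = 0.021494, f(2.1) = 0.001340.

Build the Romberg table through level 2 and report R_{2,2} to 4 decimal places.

0.6266

R_{0,0} (trapezoid, 1 panel, h=2.0000): 0.986452
R_{1,0} (trapezoid, 2 panels, h=1.0000): 0.656064
R_{2,0} (trapezoid, 4 panels, h=0.5000): 0.630153
R_{1,1} = 0.656064 + (0.656064 − 0.986452)/3 = 0.545935
R_{2,1} = 0.630153 + (0.630153 − 0.656064)/3 = 0.621516
R_{2,2} = 0.621516 + (0.621516 − 0.545935)/15 = 0.626555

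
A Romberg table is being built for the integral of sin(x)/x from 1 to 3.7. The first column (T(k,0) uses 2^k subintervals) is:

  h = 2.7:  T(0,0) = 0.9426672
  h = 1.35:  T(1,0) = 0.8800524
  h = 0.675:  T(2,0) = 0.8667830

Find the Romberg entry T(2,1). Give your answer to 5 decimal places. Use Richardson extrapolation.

Richardson extrapolation on the trapezoidal column (denominator 4−1=3):
T(2,1) = (4·0.8667830 − 0.8800524) / 3 = 0.8623599
(Column j=1 coincides with Simpson's rule on the same nodes.)

0.86236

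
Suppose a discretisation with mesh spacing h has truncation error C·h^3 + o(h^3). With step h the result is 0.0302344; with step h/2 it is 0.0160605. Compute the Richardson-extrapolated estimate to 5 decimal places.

The leading error scales as h^3; refining by a factor of 2 reduces it by 2^3 = 8.
Extrapolated value = (8·A(h/2) − A(h)) / (8 − 1)
= (8·0.0160605 − 0.0302344) / 7
= 0.0982496 / 7 = 0.0140357

0.01404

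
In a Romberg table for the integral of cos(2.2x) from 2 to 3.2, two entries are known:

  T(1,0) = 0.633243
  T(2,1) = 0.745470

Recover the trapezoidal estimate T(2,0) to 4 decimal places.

From T(2,1) = (4·T(2,0) − T(1,0))/3, solve for T(2,0):
4·T(2,0) = 3·0.745470 + 0.633243 = 2.869653
T(2,0) = 0.717413

0.7174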